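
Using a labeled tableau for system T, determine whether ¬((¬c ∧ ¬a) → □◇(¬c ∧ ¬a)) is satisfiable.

1. ¬((¬c ∧ ¬a) → □◇(¬c ∧ ¬a)), w0
2. ¬c ∧ ¬a, w0
3. ¬□◇(¬c ∧ ¬a), w0
4. ¬c, w0
5. ¬a, w0
6. ¬◇(¬c ∧ ¬a), w1
7. ¬(¬c ∧ ¬a), w1
8. a, w1
Accessibility: w0Rw0, w0Rw1, w1Rw1

Yes, satisfiable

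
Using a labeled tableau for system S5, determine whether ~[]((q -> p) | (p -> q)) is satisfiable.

No, unsatisfiable

1. ~[]((q -> p) | (p -> q)), u
2. ~((q -> p) | (p -> q)), v
3. ~(q -> p), v
4. ~(p -> q), v
5. q, v
6. ~p, v
7. p, v
8. ~q, v
Accessibility: uRu, uRv, vRu, vRv
Branch closes: p and ~p both at v.
All branches of the tableau close; one closing branch shown above.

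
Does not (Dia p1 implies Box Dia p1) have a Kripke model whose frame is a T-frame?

1. not (Dia p1 implies Box Dia p1), w0
2. Dia p1, w0
3. not Box Dia p1, w0
4. p1, w1
5. not Dia p1, w2
6. not p1, w2
Accessibility: w0Rw0, w0Rw1, w0Rw2, w1Rw1, w2Rw2

Satisfiable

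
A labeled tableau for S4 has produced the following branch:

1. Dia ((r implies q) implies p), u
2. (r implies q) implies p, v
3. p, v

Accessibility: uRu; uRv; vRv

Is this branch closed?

No world carries both an atom and its negation.

Not closed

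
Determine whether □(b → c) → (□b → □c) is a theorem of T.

Valid in T

Tableau for the negation ¬(□(b → c) → (□b → □c)):
1. ¬(□(b → c) → (□b → □c)), w0
2. □(b → c), w0
3. ¬(□b → □c), w0
4. □b, w0
5. ¬□c, w0
6. b → c, w0
7. b, w0
8. c, w0
9. ¬c, w1
10. b → c, w1
11. b, w1
12. c, w1
Accessibility: w0Rw0, w0Rw1, w1Rw1
Branch closes: c and ¬c both at w1.
All branches of the negation close; one closing branch shown above.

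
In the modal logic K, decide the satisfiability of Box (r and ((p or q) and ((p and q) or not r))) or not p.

Satisfiable

1. Box (r and ((p or q) and ((p and q) or not r))) or not p, 0
2. not p, 0   [or-rule on 1 (branches; this branch)]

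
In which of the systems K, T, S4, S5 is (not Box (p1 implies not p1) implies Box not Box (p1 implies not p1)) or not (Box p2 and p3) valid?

S5-tableau for the negation not ((not Box (p1 implies not p1) implies Box not Box (p1 implies not p1)) or not (Box p2 and p3)):
1. not ((not Box (p1 implies not p1) implies Box not Box (p1 implies not p1)) or not (Box p2 and p3)), 0
2. not (not Box (p1 implies not p1) implies Box not Box (p1 implies not p1)), 0
3. Box p2 and p3, 0
4. not Box (p1 implies not p1), 0
5. not Box not Box (p1 implies not p1), 0
6. Box p2, 0
7. p3, 0
8. p2, 0
9. not (p1 implies not p1), 1
10. p1, 1
11. p2, 1
12. Box (p1 implies not p1), 2
13. p2, 2
14. p1 implies not p1, 0
15. p1 implies not p1, 1
16. p1 implies not p1, 2
17. not p1, 0
18. not p1, 1
Accessibility: 0R0, 0R1, 0R2, 1R0, 1R1, 1R2, 2R0, 2R1, 2R2
Branch closes: p1 and not p1 both at 1.
Every branch closes (one shown): valid in S5.
S4-tableau for the negation not ((not Box (p1 implies not p1) implies Box not Box (p1 implies not p1)) or not (Box p2 and p3)):
1. not ((not Box (p1 implies not p1) implies Box not Box (p1 implies not p1)) or not (Box p2 and p3)), 0
2. not (not Box (p1 implies not p1) implies Box not Box (p1 implies not p1)), 0
3. Box p2 and p3, 0
4. not Box (p1 implies not p1), 0
5. not Box not Box (p1 implies not p1), 0
6. Box p2, 0
7. p3, 0
8. p2, 0
9. not (p1 implies not p1), 1
10. p1, 1
11. p2, 1
12. Box (p1 implies not p1), 2
13. p2, 2
14. p1 implies not p1, 2
15. not p1, 2
Accessibility: 0R0, 0R1, 0R2, 1R1, 2R2
Complete open branch: countermodel on an S4-frame, so not valid in S4, nor in K, T (the same frame is also a K-frame and a T-frame).

S5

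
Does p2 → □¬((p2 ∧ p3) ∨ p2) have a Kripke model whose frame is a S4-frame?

1. p2 → □¬((p2 ∧ p3) ∨ p2), u
2. □¬((p2 ∧ p3) ∨ p2), u   [→-rule on 1 (branches; this branch)]
3. ¬((p2 ∧ p3) ∨ p2), u   [□-rule on 2 via uRu]
4. ¬(p2 ∧ p3), u   [¬∨-rule on 3]
5. ¬p2, u   [¬∨-rule on 3]
6. ¬p3, u   [¬∧-rule on 4 (branches; this branch)]
Accessibility: uRu

Yes, satisfiable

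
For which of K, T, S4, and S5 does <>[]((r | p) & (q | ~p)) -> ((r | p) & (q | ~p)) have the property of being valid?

S5

S4-tableau for the negation ~(<>[]((r | p) & (q | ~p)) -> ((r | p) & (q | ~p))):
1. ~(<>[]((r | p) & (q | ~p)) -> ((r | p) & (q | ~p))), u
2. <>[]((r | p) & (q | ~p)), u
3. ~((r | p) & (q | ~p)), u
4. ~(q | ~p), u
5. ~q, u
6. p, u
7. []((r | p) & (q | ~p)), v
8. (r | p) & (q | ~p), v
9. r | p, v
10. q | ~p, v
11. p, v
12. q, v
Accessibility: uRu, uRv, vRv
Complete open branch: countermodel on an S4-frame, so not valid in S4, nor in K, T (the same frame is also a K-frame and a T-frame).
S5-tableau for the negation ~(<>[]((r | p) & (q | ~p)) -> ((r | p) & (q | ~p))):
1. ~(<>[]((r | p) & (q | ~p)) -> ((r | p) & (q | ~p))), u
2. <>[]((r | p) & (q | ~p)), u
3. ~((r | p) & (q | ~p)), u
4. ~(q | ~p), u
5. ~q, u
6. p, u
7. []((r | p) & (q | ~p)), v
8. (r | p) & (q | ~p), u
9. r | p, u
10. q | ~p, u
11. (r | p) & (q | ~p), v
12. r | p, v
13. q | ~p, v
14. ~p, u
Accessibility: uRu, uRv, vRu, vRv
Branch closes: p and ~p both at u.
Every branch closes (one shown): valid in S5.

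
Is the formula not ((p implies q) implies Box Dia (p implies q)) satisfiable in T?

1. not ((p implies q) implies Box Dia (p implies q)), w0
2. p implies q, w0   [neg-implies-rule on 1]
3. not Box Dia (p implies q), w0   [neg-implies-rule on 1]
4. q, w0   [implies-rule on 2 (branches; this branch)]
5. not Dia (p implies q), w1   [neg-Box-rule on 3: fresh world w1, w0Rw1]
6. not (p implies q), w1   [neg-Dia-rule on 5 via w1Rw1]
7. p, w1   [neg-implies-rule on 6]
8. not q, w1   [neg-implies-rule on 6]
Accessibility: w0Rw0, w0Rw1, w1Rw1

Yes, satisfiable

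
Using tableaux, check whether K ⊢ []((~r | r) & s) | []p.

Tableau for the negation ~([]((~r | r) & s) | []p):
1. ~([]((~r | r) & s) | []p), u
2. ~[]((~r | r) & s), u
3. ~[]p, u
4. ~((~r | r) & s), v
5. ~s, v
6. ~p, w
Accessibility: uRv, uRw
The negation has an open branch (countermodel exists).

Not valid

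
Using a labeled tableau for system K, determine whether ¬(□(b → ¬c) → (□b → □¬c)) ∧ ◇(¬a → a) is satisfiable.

Unsatisfiable

1. ¬(□(b → ¬c) → (□b → □¬c)) ∧ ◇(¬a → a), 0
2. ¬(□(b → ¬c) → (□b → □¬c)), 0
3. ◇(¬a → a), 0
4. □(b → ¬c), 0
5. ¬(□b → □¬c), 0
6. □b, 0
7. ¬□¬c, 0
8. ¬a → a, 1
9. b → ¬c, 1
10. b, 1
11. a, 1
12. ¬c, 1
13. c, 2
14. b → ¬c, 2
15. b, 2
16. ¬c, 2
Accessibility: 0R1, 0R2
Branch closes: c and ¬c both at 2.
(One branch shown.) All branches close.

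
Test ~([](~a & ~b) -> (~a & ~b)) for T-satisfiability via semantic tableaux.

Unsatisfiable (every branch closes)

1. ~([](~a & ~b) -> (~a & ~b)), 0
2. [](~a & ~b), 0
3. ~(~a & ~b), 0
4. ~a & ~b, 0
5. ~a, 0
6. ~b, 0
7. b, 0
Accessibility: 0R0
Branch closes: b and ~b both at 0.
Every branch closes; the branch above is one of them.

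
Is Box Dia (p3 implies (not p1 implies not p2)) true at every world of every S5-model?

Tableau for the negation not Box Dia (p3 implies (not p1 implies not p2)):
1. not Box Dia (p3 implies (not p1 implies not p2)), w0
2. not Dia (p3 implies (not p1 implies not p2)), w1
3. not (p3 implies (not p1 implies not p2)), w0
4. p3, w0
5. not (not p1 implies not p2), w0
6. not p1, w0
7. p2, w0
8. not (p3 implies (not p1 implies not p2)), w1
9. p3, w1
10. not (not p1 implies not p2), w1
11. not p1, w1
12. p2, w1
Accessibility: w0Rw0, w0Rw1, w1Rw0, w1Rw1
The negation has an open branch (countermodel exists).

No, not valid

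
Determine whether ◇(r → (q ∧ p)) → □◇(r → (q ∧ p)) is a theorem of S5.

Tableau for the negation ¬(◇(r → (q ∧ p)) → □◇(r → (q ∧ p))):
1. ¬(◇(r → (q ∧ p)) → □◇(r → (q ∧ p))), w0
2. ◇(r → (q ∧ p)), w0   [¬→-rule on 1]
3. ¬□◇(r → (q ∧ p)), w0   [¬→-rule on 1]
4. r → (q ∧ p), w1   [◇-rule on 2: fresh world w1, w0Rw1]
5. q ∧ p, w1   [→-rule on 4 (branches; this branch)]
6. q, w1   [∧-rule on 5]
7. p, w1   [∧-rule on 5]
8. ¬◇(r → (q ∧ p)), w2   [¬□-rule on 3: fresh world w2, w0Rw2]
9. ¬(r → (q ∧ p)), w0   [¬◇-rule on 8 via w2Rw0]
10. r, w0   [¬→-rule on 9]
11. ¬(q ∧ p), w0   [¬→-rule on 9]
12. ¬(r → (q ∧ p)), w1   [¬◇-rule on 8 via w2Rw1]
13. r, w1   [¬→-rule on 12]
14. ¬(q ∧ p), w1   [¬→-rule on 12]
15. ¬(r → (q ∧ p)), w2   [¬◇-rule on 8 via w2Rw2]
16. r, w2   [¬→-rule on 15]
17. ¬(q ∧ p), w2   [¬→-rule on 15]
18. ¬p, w0   [¬∧-rule on 11 (branches; this branch)]
19. ¬p, w1   [¬∧-rule on 14 (branches; this branch)]
Accessibility: w0Rw0, w0Rw1, w0Rw2, w1Rw0, w1Rw1, w1Rw2, w2Rw0, w2Rw1, w2Rw2
Branch closes: p and ¬p both at w1.
All branches of the negation close; one closing branch shown above.

Valid in S5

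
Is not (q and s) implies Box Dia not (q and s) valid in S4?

Not valid

Tableau for the negation not (not (q and s) implies Box Dia not (q and s)):
1. not (not (q and s) implies Box Dia not (q and s)), 0
2. not (q and s), 0   [neg-implies-rule on 1]
3. not Box Dia not (q and s), 0   [neg-implies-rule on 1]
4. not s, 0   [neg-and-rule on 2 (branches; this branch)]
5. not Dia not (q and s), 1   [neg-Box-rule on 3: fresh world 1, 0R1]
6. q and s, 1   [neg-Dia-rule on 5 via 1R1]
7. q, 1   [and-rule on 6]
8. s, 1   [and-rule on 6]
Accessibility: 0R0, 0R1, 1R1
The negation has an open branch (countermodel exists).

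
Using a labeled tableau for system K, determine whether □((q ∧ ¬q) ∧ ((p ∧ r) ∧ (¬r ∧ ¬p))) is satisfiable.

1. □((q ∧ ¬q) ∧ ((p ∧ r) ∧ (¬r ∧ ¬p))), w0

Yes, satisfiable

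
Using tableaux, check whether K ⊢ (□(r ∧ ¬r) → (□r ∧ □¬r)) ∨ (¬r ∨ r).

Valid in K

Tableau for the negation ¬((□(r ∧ ¬r) → (□r ∧ □¬r)) ∨ (¬r ∨ r)):
1. ¬((□(r ∧ ¬r) → (□r ∧ □¬r)) ∨ (¬r ∨ r)), w0
2. ¬(□(r ∧ ¬r) → (□r ∧ □¬r)), w0
3. ¬(¬r ∨ r), w0
4. □(r ∧ ¬r), w0
5. ¬(□r ∧ □¬r), w0
6. r, w0
7. ¬r, w0
Branch closes: r and ¬r both at w0.
All branches of the negation close; one closing branch shown above.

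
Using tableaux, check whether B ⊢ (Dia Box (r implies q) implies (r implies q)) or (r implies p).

Tableau for the negation not ((Dia Box (r implies q) implies (r implies q)) or (r implies p)):
1. not ((Dia Box (r implies q) implies (r implies q)) or (r implies p)), u
2. not (Dia Box (r implies q) implies (r implies q)), u
3. not (r implies p), u
4. Dia Box (r implies q), u
5. not (r implies q), u
6. r, u
7. not p, u
8. not q, u
9. Box (r implies q), v
10. r implies q, u
11. r implies q, v
12. q, u
Accessibility: uRu, uRv, vRu, vRv
Branch closes: q and not q both at u.
Every branch of the negation's tableau closes; the branch above is one of them.

Valid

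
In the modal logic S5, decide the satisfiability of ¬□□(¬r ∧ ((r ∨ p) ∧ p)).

Satisfiable (open branch found)

1. ¬□□(¬r ∧ ((r ∨ p) ∧ p)), u
2. ¬□(¬r ∧ ((r ∨ p) ∧ p)), v
3. ¬(¬r ∧ ((r ∨ p) ∧ p)), w
4. ¬((r ∨ p) ∧ p), w
5. ¬p, w
Accessibility: uRu, uRv, uRw, vRu, vRv, vRw, wRu, wRv, wRw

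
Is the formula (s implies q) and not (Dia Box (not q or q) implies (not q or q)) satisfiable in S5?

1. (s implies q) and not (Dia Box (not q or q) implies (not q or q)), 0
2. s implies q, 0
3. not (Dia Box (not q or q) implies (not q or q)), 0
4. Dia Box (not q or q), 0
5. not (not q or q), 0
6. q, 0
7. not q, 0
Accessibility: 0R0
Branch closes: q and not q both at 0.
Every branch closes; the branch above is one of them.

Unsatisfiable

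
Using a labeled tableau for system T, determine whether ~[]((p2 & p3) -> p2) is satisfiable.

Unsatisfiable (every branch closes)

1. ~[]((p2 & p3) -> p2), u
2. ~((p2 & p3) -> p2), v
3. p2 & p3, v
4. ~p2, v
5. p2, v
6. p3, v
Accessibility: uRu, uRv, vRv
Branch closes: p2 and ~p2 both at v.
All branches of the tableau close; one closing branch shown above.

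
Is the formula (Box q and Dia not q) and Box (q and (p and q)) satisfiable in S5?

1. (Box q and Dia not q) and Box (q and (p and q)), w0
2. Box q and Dia not q, w0   [and-rule on 1]
3. Box (q and (p and q)), w0   [and-rule on 1]
4. Box q, w0   [and-rule on 2]
5. Dia not q, w0   [and-rule on 2]
6. q and (p and q), w0   [Box-rule on 3 via w0Rw0]
7. q, w0   [and-rule on 6]
8. p and q, w0   [and-rule on 6]
9. p, w0   [and-rule on 8]
10. not q, w1   [Dia-rule on 5: fresh world w1, w0Rw1]
11. q and (p and q), w1   [Box-rule on 3 via w0Rw1]
12. q, w1   [and-rule on 11]
13. p and q, w1   [and-rule on 11]
Accessibility: w0Rw0, w0Rw1, w1Rw0, w1Rw1
Branch closes: q and not q both at w1.
Every branch closes; the branch above is one of them.

Unsatisfiable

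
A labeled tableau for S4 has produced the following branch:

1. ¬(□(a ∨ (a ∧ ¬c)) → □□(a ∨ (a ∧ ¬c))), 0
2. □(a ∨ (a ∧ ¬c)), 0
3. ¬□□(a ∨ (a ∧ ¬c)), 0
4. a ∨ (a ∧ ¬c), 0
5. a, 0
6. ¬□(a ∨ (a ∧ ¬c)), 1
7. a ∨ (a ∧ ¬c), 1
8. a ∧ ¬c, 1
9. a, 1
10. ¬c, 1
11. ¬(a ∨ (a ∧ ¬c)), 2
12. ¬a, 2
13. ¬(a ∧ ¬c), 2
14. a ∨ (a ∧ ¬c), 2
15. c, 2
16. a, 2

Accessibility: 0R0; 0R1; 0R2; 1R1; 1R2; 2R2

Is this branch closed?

Both a and ¬a appear at 2.

Closed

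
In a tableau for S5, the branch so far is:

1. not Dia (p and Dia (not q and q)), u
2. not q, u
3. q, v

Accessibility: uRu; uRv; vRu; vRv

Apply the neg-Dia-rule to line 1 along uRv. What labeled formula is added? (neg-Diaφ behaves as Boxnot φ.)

neg-Diaφ behaves as Boxnot φ: propagate the negated body to each accessible world.

not (p and Dia (not q and q)), v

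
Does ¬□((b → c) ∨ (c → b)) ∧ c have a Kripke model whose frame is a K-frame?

No, unsatisfiable

1. ¬□((b → c) ∨ (c → b)) ∧ c, w0
2. ¬□((b → c) ∨ (c → b)), w0
3. c, w0
4. ¬((b → c) ∨ (c → b)), w1
5. ¬(b → c), w1
6. ¬(c → b), w1
7. b, w1
8. ¬c, w1
9. c, w1
10. ¬b, w1
Accessibility: w0Rw1
Branch closes: c and ¬c both at w1.
Every branch closes; the branch above is one of them.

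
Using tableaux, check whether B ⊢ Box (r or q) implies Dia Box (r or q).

Yes, valid

Tableau for the negation not (Box (r or q) implies Dia Box (r or q)):
1. not (Box (r or q) implies Dia Box (r or q)), u
2. Box (r or q), u
3. not Dia Box (r or q), u
4. r or q, u
5. not Box (r or q), u
6. q, u
7. not (r or q), v
8. not r, v
9. not q, v
10. r or q, v
11. not Box (r or q), v
12. q, v
Accessibility: uRu, uRv, vRu, vRv
Branch closes: q and not q both at v.
All branches of the negation close; one closing branch shown above.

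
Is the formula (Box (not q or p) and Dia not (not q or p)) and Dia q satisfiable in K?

1. (Box (not q or p) and Dia not (not q or p)) and Dia q, w0
2. Box (not q or p) and Dia not (not q or p), w0
3. Dia q, w0
4. Box (not q or p), w0
5. Dia not (not q or p), w0
6. q, w1
7. not q or p, w1
8. p, w1
9. not (not q or p), w2
10. q, w2
11. not p, w2
12. not q or p, w2
13. p, w2
Accessibility: w0Rw1, w0Rw2
Branch closes: p and not p both at w2.
All branches of the tableau close; one closing branch shown above.

Unsatisfiable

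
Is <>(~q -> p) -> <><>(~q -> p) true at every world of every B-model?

Tableau for the negation ~(<>(~q -> p) -> <><>(~q -> p)):
1. ~(<>(~q -> p) -> <><>(~q -> p)), u
2. <>(~q -> p), u
3. ~<><>(~q -> p), u
4. ~<>(~q -> p), u
5. ~(~q -> p), u
6. ~q, u
7. ~p, u
8. ~q -> p, v
9. ~<>(~q -> p), v
10. ~(~q -> p), v
11. ~q, v
12. ~p, v
13. p, v
Accessibility: uRu, uRv, vRu, vRv
Branch closes: p and ~p both at v.
All branches of the negation close; one closing branch shown above.

Valid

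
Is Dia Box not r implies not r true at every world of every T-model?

No, not valid

Tableau for the negation not (Dia Box not r implies not r):
1. not (Dia Box not r implies not r), 0
2. Dia Box not r, 0
3. r, 0
4. Box not r, 1
5. not r, 1
Accessibility: 0R0, 0R1, 1R1
The negation has an open branch (countermodel exists).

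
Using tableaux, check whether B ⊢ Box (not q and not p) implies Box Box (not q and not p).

Tableau for the negation not (Box (not q and not p) implies Box Box (not q and not p)):
1. not (Box (not q and not p) implies Box Box (not q and not p)), w0
2. Box (not q and not p), w0
3. not Box Box (not q and not p), w0
4. not q and not p, w0
5. not q, w0
6. not p, w0
7. not Box (not q and not p), w1
8. not q and not p, w1
9. not q, w1
10. not p, w1
11. not (not q and not p), w2
12. p, w2
Accessibility: w0Rw0, w0Rw1, w1Rw0, w1Rw1, w1Rw2, w2Rw1, w2Rw2
The negation has an open branch (countermodel exists).

Not valid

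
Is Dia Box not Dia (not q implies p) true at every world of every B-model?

No, not valid

Tableau for the negation not Dia Box not Dia (not q implies p):
1. not Dia Box not Dia (not q implies p), w0
2. not Box not Dia (not q implies p), w0
3. Dia (not q implies p), w1
4. not Box not Dia (not q implies p), w1
5. not q implies p, w2
6. p, w2
7. Dia (not q implies p), w3
8. not q implies p, w4
9. p, w4
Accessibility: w0Rw0, w0Rw1, w1Rw0, w1Rw1, w1Rw2, w1Rw3, w2Rw1, w2Rw2, w3Rw1, w3Rw3, w3Rw4, w4Rw3, w4Rw4
The negation has an open branch (countermodel exists).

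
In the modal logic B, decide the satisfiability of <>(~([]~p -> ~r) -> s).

1. <>(~([]~p -> ~r) -> s), 0
2. ~([]~p -> ~r) -> s, 1
3. s, 1
Accessibility: 0R0, 0R1, 1R0, 1R1

Yes, satisfiable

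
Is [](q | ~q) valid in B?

Tableau for the negation ~[](q | ~q):
1. ~[](q | ~q), u
2. ~(q | ~q), v   [~[]-rule on 1: fresh world v, uRv]
3. ~q, v   [~|-rule on 2]
4. q, v   [~|-rule on 2]
Accessibility: uRu, uRv, vRu, vRv
Branch closes: q and ~q both at v.
All branches of the negation close; one closing branch shown above.

Valid in B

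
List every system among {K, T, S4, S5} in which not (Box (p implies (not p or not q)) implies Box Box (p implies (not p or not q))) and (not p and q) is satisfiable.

K, T

T-tableau for the formula:
1. not (Box (p implies (not p or not q)) implies Box Box (p implies (not p or not q))) and (not p and q), w0
2. not (Box (p implies (not p or not q)) implies Box Box (p implies (not p or not q))), w0   [and-rule on 1]
3. not p and q, w0   [and-rule on 1]
4. Box (p implies (not p or not q)), w0   [neg-implies-rule on 2]
5. not Box Box (p implies (not p or not q)), w0   [neg-implies-rule on 2]
6. not p, w0   [and-rule on 3]
7. q, w0   [and-rule on 3]
8. p implies (not p or not q), w0   [Box-rule on 4 via w0Rw0]
9. not p or not q, w0   [implies-rule on 8 (branches; this branch)]
10. not Box (p implies (not p or not q)), w1   [neg-Box-rule on 5: fresh world w1, w0Rw1]
11. p implies (not p or not q), w1   [Box-rule on 4 via w0Rw1]
12. not p or not q, w1   [implies-rule on 11 (branches; this branch)]
13. not q, w1   [or-rule on 12 (branches; this branch)]
14. not (p implies (not p or not q)), w2   [neg-Box-rule on 10: fresh world w2, w1Rw2]
15. p, w2   [neg-implies-rule on 14]
16. not (not p or not q), w2   [neg-implies-rule on 14]
17. q, w2   [neg-or-rule on 16]
Accessibility: w0Rw0, w0Rw1, w1Rw1, w1Rw2, w2Rw2
Complete open branch: satisfiable in T, hence also in K (this T-model is also a K-model).
S4-tableau for the formula:
1. not (Box (p implies (not p or not q)) implies Box Box (p implies (not p or not q))) and (not p and q), w0
2. not (Box (p implies (not p or not q)) implies Box Box (p implies (not p or not q))), w0   [and-rule on 1]
3. not p and q, w0   [and-rule on 1]
4. Box (p implies (not p or not q)), w0   [neg-implies-rule on 2]
5. not Box Box (p implies (not p or not q)), w0   [neg-implies-rule on 2]
6. not p, w0   [and-rule on 3]
7. q, w0   [and-rule on 3]
8. p implies (not p or not q), w0   [Box-rule on 4 via w0Rw0]
9. not p or not q, w0   [implies-rule on 8 (branches; this branch)]
10. not Box (p implies (not p or not q)), w1   [neg-Box-rule on 5: fresh world w1, w0Rw1]
11. p implies (not p or not q), w1   [Box-rule on 4 via w0Rw1]
12. not p or not q, w1   [implies-rule on 11 (branches; this branch)]
13. not q, w1   [or-rule on 12 (branches; this branch)]
14. not (p implies (not p or not q)), w2   [neg-Box-rule on 10: fresh world w2, w1Rw2]
15. p, w2   [neg-implies-rule on 14]
16. not (not p or not q), w2   [neg-implies-rule on 14]
17. q, w2   [neg-or-rule on 16]
18. p implies (not p or not q), w2   [Box-rule on 4 via w0Rw2]
19. not p or not q, w2   [implies-rule on 18 (branches; this branch)]
20. not q, w2   [or-rule on 19 (branches; this branch)]
Accessibility: w0Rw0, w0Rw1, w0Rw2, w1Rw1, w1Rw2, w2Rw2
Branch closes: q and not q both at w2.
Every branch closes (one shown): unsatisfiable in S4, hence also in S5 (every S5-frame is an S4-frame).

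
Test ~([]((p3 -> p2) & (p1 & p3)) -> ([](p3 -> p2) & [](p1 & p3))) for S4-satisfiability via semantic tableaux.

1. ~([]((p3 -> p2) & (p1 & p3)) -> ([](p3 -> p2) & [](p1 & p3))), 0
2. []((p3 -> p2) & (p1 & p3)), 0
3. ~([](p3 -> p2) & [](p1 & p3)), 0
4. (p3 -> p2) & (p1 & p3), 0
5. p3 -> p2, 0
6. p1 & p3, 0
7. p1, 0
8. p3, 0
9. ~[](p3 -> p2), 0
10. p2, 0
11. ~(p3 -> p2), 1
12. p3, 1
13. ~p2, 1
14. (p3 -> p2) & (p1 & p3), 1
15. p3 -> p2, 1
16. p1 & p3, 1
17. p1, 1
18. p2, 1
Accessibility: 0R0, 0R1, 1R1
Branch closes: p2 and ~p2 both at 1.
Every branch closes; the branch above is one of them.

No, unsatisfiable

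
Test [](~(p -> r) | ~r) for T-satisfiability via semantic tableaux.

Satisfiable (open branch found)

1. [](~(p -> r) | ~r), u
2. ~(p -> r) | ~r, u
3. ~r, u
Accessibility: uRu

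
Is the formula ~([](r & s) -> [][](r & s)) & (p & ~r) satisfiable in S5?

1. ~([](r & s) -> [][](r & s)) & (p & ~r), u
2. ~([](r & s) -> [][](r & s)), u
3. p & ~r, u
4. [](r & s), u
5. ~[][](r & s), u
6. p, u
7. ~r, u
8. r & s, u
9. r, u
10. s, u
Accessibility: uRu
Branch closes: r and ~r both at u.
(One branch shown.) All branches close.

No, unsatisfiable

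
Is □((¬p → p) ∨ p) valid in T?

Tableau for the negation ¬□((¬p → p) ∨ p):
1. ¬□((¬p → p) ∨ p), 0
2. ¬((¬p → p) ∨ p), 1
3. ¬(¬p → p), 1
4. ¬p, 1
Accessibility: 0R0, 0R1, 1R1
The negation has an open branch (countermodel exists).

No, not valid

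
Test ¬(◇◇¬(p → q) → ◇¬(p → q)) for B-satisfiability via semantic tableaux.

Satisfiable (open branch found)

1. ¬(◇◇¬(p → q) → ◇¬(p → q)), 0
2. ◇◇¬(p → q), 0   [¬→-rule on 1]
3. ¬◇¬(p → q), 0   [¬→-rule on 1]
4. p → q, 0   [¬◇-rule on 3 via 0R0]
5. q, 0   [→-rule on 4 (branches; this branch)]
6. ◇¬(p → q), 1   [◇-rule on 2: fresh world 1, 0R1]
7. p → q, 1   [¬◇-rule on 3 via 0R1]
8. q, 1   [→-rule on 7 (branches; this branch)]
9. ¬(p → q), 2   [◇-rule on 6: fresh world 2, 1R2]
10. p, 2   [¬→-rule on 9]
11. ¬q, 2   [¬→-rule on 9]
Accessibility: 0R0, 0R1, 1R0, 1R1, 1R2, 2R1, 2R2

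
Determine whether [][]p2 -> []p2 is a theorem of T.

Valid

Tableau for the negation ~([][]p2 -> []p2):
1. ~([][]p2 -> []p2), w0
2. [][]p2, w0
3. ~[]p2, w0
4. []p2, w0
5. p2, w0
6. ~p2, w1
7. []p2, w1
8. p2, w1
Accessibility: w0Rw0, w0Rw1, w1Rw1
Branch closes: p2 and ~p2 both at w1.
Every branch of the negation's tableau closes; the branch above is one of them.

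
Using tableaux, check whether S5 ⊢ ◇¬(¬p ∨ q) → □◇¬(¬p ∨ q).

Valid

Tableau for the negation ¬(◇¬(¬p ∨ q) → □◇¬(¬p ∨ q)):
1. ¬(◇¬(¬p ∨ q) → □◇¬(¬p ∨ q)), w0
2. ◇¬(¬p ∨ q), w0
3. ¬□◇¬(¬p ∨ q), w0
4. ¬(¬p ∨ q), w1
5. p, w1
6. ¬q, w1
7. ¬◇¬(¬p ∨ q), w2
8. ¬p ∨ q, w0
9. ¬p ∨ q, w1
10. ¬p ∨ q, w2
11. q, w0
12. q, w1
Accessibility: w0Rw0, w0Rw1, w0Rw2, w1Rw0, w1Rw1, w1Rw2, w2Rw0, w2Rw1, w2Rw2
Branch closes: q and ¬q both at w1.
Every branch of the negation's tableau closes; the branch above is one of them.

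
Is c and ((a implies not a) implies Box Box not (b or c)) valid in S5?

Invalid (countermodel exists)

Tableau for the negation not (c and ((a implies not a) implies Box Box not (b or c))):
1. not (c and ((a implies not a) implies Box Box not (b or c))), w0
2. not ((a implies not a) implies Box Box not (b or c)), w0   [neg-and-rule on 1 (branches; this branch)]
3. a implies not a, w0   [neg-implies-rule on 2]
4. not Box Box not (b or c), w0   [neg-implies-rule on 2]
5. not a, w0   [implies-rule on 3 (branches; this branch)]
6. not Box not (b or c), w1   [neg-Box-rule on 4: fresh world w1, w0Rw1]
7. b or c, w2   [neg-Box-rule on 6: fresh world w2, w1Rw2]
8. c, w2   [or-rule on 7 (branches; this branch)]
Accessibility: w0Rw0, w0Rw1, w0Rw2, w1Rw0, w1Rw1, w1Rw2, w2Rw0, w2Rw1, w2Rw2
The negation has an open branch (countermodel exists).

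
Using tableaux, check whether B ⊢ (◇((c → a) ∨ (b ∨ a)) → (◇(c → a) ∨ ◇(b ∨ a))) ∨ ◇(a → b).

Valid in B

Tableau for the negation ¬((◇((c → a) ∨ (b ∨ a)) → (◇(c → a) ∨ ◇(b ∨ a))) ∨ ◇(a → b)):
1. ¬((◇((c → a) ∨ (b ∨ a)) → (◇(c → a) ∨ ◇(b ∨ a))) ∨ ◇(a → b)), u
2. ¬(◇((c → a) ∨ (b ∨ a)) → (◇(c → a) ∨ ◇(b ∨ a))), u
3. ¬◇(a → b), u
4. ◇((c → a) ∨ (b ∨ a)), u
5. ¬(◇(c → a) ∨ ◇(b ∨ a)), u
6. ¬◇(c → a), u
7. ¬◇(b ∨ a), u
8. ¬(a → b), u
9. a, u
10. ¬b, u
11. ¬(c → a), u
12. c, u
13. ¬a, u
Accessibility: uRu
Branch closes: a and ¬a both at u.
All branches of the negation close; one closing branch shown above.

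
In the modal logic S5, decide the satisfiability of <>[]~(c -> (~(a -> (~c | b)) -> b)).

1. <>[]~(c -> (~(a -> (~c | b)) -> b)), 0
2. []~(c -> (~(a -> (~c | b)) -> b)), 1
3. ~(c -> (~(a -> (~c | b)) -> b)), 0
4. c, 0
5. ~(~(a -> (~c | b)) -> b), 0
6. ~(a -> (~c | b)), 0
7. ~b, 0
8. a, 0
9. ~(~c | b), 0
10. ~(c -> (~(a -> (~c | b)) -> b)), 1
11. c, 1
12. ~(~(a -> (~c | b)) -> b), 1
13. ~(a -> (~c | b)), 1
14. ~b, 1
15. a, 1
16. ~(~c | b), 1
Accessibility: 0R0, 0R1, 1R0, 1R1

Satisfiable (open branch found)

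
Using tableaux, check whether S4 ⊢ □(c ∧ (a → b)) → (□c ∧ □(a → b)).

Valid in S4

Tableau for the negation ¬(□(c ∧ (a → b)) → (□c ∧ □(a → b))):
1. ¬(□(c ∧ (a → b)) → (□c ∧ □(a → b))), w0
2. □(c ∧ (a → b)), w0
3. ¬(□c ∧ □(a → b)), w0
4. c ∧ (a → b), w0
5. c, w0
6. a → b, w0
7. ¬□(a → b), w0
8. b, w0
9. ¬(a → b), w1
10. a, w1
11. ¬b, w1
12. c ∧ (a → b), w1
13. c, w1
14. a → b, w1
15. b, w1
Accessibility: w0Rw0, w0Rw1, w1Rw1
Branch closes: b and ¬b both at w1.
All branches of the negation close; one closing branch shown above.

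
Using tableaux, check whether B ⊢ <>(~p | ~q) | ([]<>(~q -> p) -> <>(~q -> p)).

Valid in B

Tableau for the negation ~(<>(~p | ~q) | ([]<>(~q -> p) -> <>(~q -> p))):
1. ~(<>(~p | ~q) | ([]<>(~q -> p) -> <>(~q -> p))), u
2. ~<>(~p | ~q), u   [~|-rule on 1]
3. ~([]<>(~q -> p) -> <>(~q -> p)), u   [~|-rule on 1]
4. []<>(~q -> p), u   [~->-rule on 3]
5. ~<>(~q -> p), u   [~->-rule on 3]
6. ~(~p | ~q), u   [~<>-rule on 2 via uRu]
7. p, u   [~|-rule on 6]
8. q, u   [~|-rule on 6]
9. <>(~q -> p), u   [[]-rule on 4 via uRu]
10. ~(~q -> p), u   [~<>-rule on 5 via uRu]
11. ~q, u   [~->-rule on 10]
12. ~p, u   [~->-rule on 10]
Accessibility: uRu
Branch closes: q and ~q both at u.
All branches of the negation close; one closing branch shown above.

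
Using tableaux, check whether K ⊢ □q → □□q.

Tableau for the negation ¬(□q → □□q):
1. ¬(□q → □□q), w0
2. □q, w0
3. ¬□□q, w0
4. ¬□q, w1
5. q, w1
6. ¬q, w2
Accessibility: w0Rw1, w1Rw2
The negation has an open branch (countermodel exists).

No, not valid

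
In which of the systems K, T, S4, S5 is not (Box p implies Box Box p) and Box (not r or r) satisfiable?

K, T

S4-tableau for the formula:
1. not (Box p implies Box Box p) and Box (not r or r), u
2. not (Box p implies Box Box p), u   [and-rule on 1]
3. Box (not r or r), u   [and-rule on 1]
4. Box p, u   [neg-implies-rule on 2]
5. not Box Box p, u   [neg-implies-rule on 2]
6. not r or r, u   [Box-rule on 3 via uRu]
7. p, u   [Box-rule on 4 via uRu]
8. r, u   [or-rule on 6 (branches; this branch)]
9. not Box p, v   [neg-Box-rule on 5: fresh world v, uRv]
10. not r or r, v   [Box-rule on 3 via uRv]
11. p, v   [Box-rule on 4 via uRv]
12. r, v   [or-rule on 10 (branches; this branch)]
13. not p, w   [neg-Box-rule on 9: fresh world w, vRw]
14. not r or r, w   [Box-rule on 3 via uRw]
15. p, w   [Box-rule on 4 via uRw]
Accessibility: uRu, uRv, uRw, vRv, vRw, wRw
Branch closes: p and not p both at w.
Every branch closes (one shown): unsatisfiable in S4, hence also in S5 (every S5-frame is an S4-frame).
T-tableau for the formula:
1. not (Box p implies Box Box p) and Box (not r or r), u
2. not (Box p implies Box Box p), u   [and-rule on 1]
3. Box (not r or r), u   [and-rule on 1]
4. Box p, u   [neg-implies-rule on 2]
5. not Box Box p, u   [neg-implies-rule on 2]
6. not r or r, u   [Box-rule on 3 via uRu]
7. p, u   [Box-rule on 4 via uRu]
8. r, u   [or-rule on 6 (branches; this branch)]
9. not Box p, v   [neg-Box-rule on 5: fresh world v, uRv]
10. not r or r, v   [Box-rule on 3 via uRv]
11. p, v   [Box-rule on 4 via uRv]
12. r, v   [or-rule on 10 (branches; this branch)]
13. not p, w   [neg-Box-rule on 9: fresh world w, vRw]
Accessibility: uRu, uRv, vRv, vRw, wRw
Complete open branch: satisfiable in T, hence also in K (this T-model is also a K-model).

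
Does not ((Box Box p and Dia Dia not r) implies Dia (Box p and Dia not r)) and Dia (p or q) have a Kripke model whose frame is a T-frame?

Unsatisfiable (every branch closes)

1. not ((Box Box p and Dia Dia not r) implies Dia (Box p and Dia not r)) and Dia (p or q), w0
2. not ((Box Box p and Dia Dia not r) implies Dia (Box p and Dia not r)), w0   [and-rule on 1]
3. Dia (p or q), w0   [and-rule on 1]
4. Box Box p and Dia Dia not r, w0   [neg-implies-rule on 2]
5. not Dia (Box p and Dia not r), w0   [neg-implies-rule on 2]
6. Box Box p, w0   [and-rule on 4]
7. Dia Dia not r, w0   [and-rule on 4]
8. not (Box p and Dia not r), w0   [neg-Dia-rule on 5 via w0Rw0]
9. Box p, w0   [Box-rule on 6 via w0Rw0]
10. p, w0   [Box-rule on 9 via w0Rw0]
11. not Dia not r, w0   [neg-and-rule on 8 (branches; this branch)]
12. r, w0   [neg-Dia-rule on 11 via w0Rw0]
13. p or q, w1   [Dia-rule on 3: fresh world w1, w0Rw1]
14. not (Box p and Dia not r), w1   [neg-Dia-rule on 5 via w0Rw1]
15. Box p, w1   [Box-rule on 6 via w0Rw1]
16. p, w1   [Box-rule on 9 via w0Rw1]
17. r, w1   [neg-Dia-rule on 11 via w0Rw1]
18. q, w1   [or-rule on 13 (branches; this branch)]
19. not Dia not r, w1   [neg-and-rule on 14 (branches; this branch)]
20. Dia not r, w2   [Dia-rule on 7: fresh world w2, w0Rw2]
21. not (Box p and Dia not r), w2   [neg-Dia-rule on 5 via w0Rw2]
22. Box p, w2   [Box-rule on 6 via w0Rw2]
23. p, w2   [Box-rule on 9 via w0Rw2]
24. r, w2   [neg-Dia-rule on 11 via w0Rw2]
25. not Box p, w2   [neg-and-rule on 21 (branches; this branch)]
26. not r, w3   [Dia-rule on 20: fresh world w3, w2Rw3]
27. p, w3   [Box-rule on 22 via w2Rw3]
28. not p, w4   [neg-Box-rule on 25: fresh world w4, w2Rw4]
29. p, w4   [Box-rule on 22 via w2Rw4]
Accessibility: w0Rw0, w0Rw1, w0Rw2, w1Rw1, w2Rw2, w2Rw3, w2Rw4, w3Rw3, w4Rw4
Branch closes: p and not p both at w4.
All branches of the tableau close; one closing branch shown above.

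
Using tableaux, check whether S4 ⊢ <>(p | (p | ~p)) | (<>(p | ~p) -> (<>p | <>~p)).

Tableau for the negation ~(<>(p | (p | ~p)) | (<>(p | ~p) -> (<>p | <>~p))):
1. ~(<>(p | (p | ~p)) | (<>(p | ~p) -> (<>p | <>~p))), w0
2. ~<>(p | (p | ~p)), w0   [~|-rule on 1]
3. ~(<>(p | ~p) -> (<>p | <>~p)), w0   [~|-rule on 1]
4. <>(p | ~p), w0   [~->-rule on 3]
5. ~(<>p | <>~p), w0   [~->-rule on 3]
6. ~<>p, w0   [~|-rule on 5]
7. ~<>~p, w0   [~|-rule on 5]
8. ~(p | (p | ~p)), w0   [~<>-rule on 2 via w0Rw0]
9. ~p, w0   [~|-rule on 8]
10. ~(p | ~p), w0   [~|-rule on 8]
11. p, w0   [~|-rule on 10]
Accessibility: w0Rw0
Branch closes: p and ~p both at w0.
All branches of the negation close; one closing branch shown above.

Yes, valid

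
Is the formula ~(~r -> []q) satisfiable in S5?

1. ~(~r -> []q), w0
2. ~r, w0
3. ~[]q, w0
4. ~q, w1
Accessibility: w0Rw0, w0Rw1, w1Rw0, w1Rw1

Satisfiable (open branch found)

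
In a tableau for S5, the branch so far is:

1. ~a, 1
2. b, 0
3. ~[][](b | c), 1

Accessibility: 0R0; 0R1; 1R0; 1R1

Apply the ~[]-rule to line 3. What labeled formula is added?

a fresh world 2 with 1R2, and ~[](b | c) at 2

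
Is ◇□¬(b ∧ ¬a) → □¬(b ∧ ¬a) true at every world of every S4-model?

Invalid (countermodel exists)

Tableau for the negation ¬(◇□¬(b ∧ ¬a) → □¬(b ∧ ¬a)):
1. ¬(◇□¬(b ∧ ¬a) → □¬(b ∧ ¬a)), u
2. ◇□¬(b ∧ ¬a), u
3. ¬□¬(b ∧ ¬a), u
4. □¬(b ∧ ¬a), v
5. ¬(b ∧ ¬a), v
6. a, v
7. b ∧ ¬a, w
8. b, w
9. ¬a, w
Accessibility: uRu, uRv, uRw, vRv, wRw
The negation has an open branch (countermodel exists).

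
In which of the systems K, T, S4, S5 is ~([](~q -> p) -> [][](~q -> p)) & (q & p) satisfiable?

K, T

T-tableau for the formula:
1. ~([](~q -> p) -> [][](~q -> p)) & (q & p), 0
2. ~([](~q -> p) -> [][](~q -> p)), 0   [&-rule on 1]
3. q & p, 0   [&-rule on 1]
4. [](~q -> p), 0   [~->-rule on 2]
5. ~[][](~q -> p), 0   [~->-rule on 2]
6. q, 0   [&-rule on 3]
7. p, 0   [&-rule on 3]
8. ~q -> p, 0   [[]-rule on 4 via 0R0]
9. ~[](~q -> p), 1   [~[]-rule on 5: fresh world 1, 0R1]
10. ~q -> p, 1   [[]-rule on 4 via 0R1]
11. p, 1   [->-rule on 10 (branches; this branch)]
12. ~(~q -> p), 2   [~[]-rule on 9: fresh world 2, 1R2]
13. ~q, 2   [~->-rule on 12]
14. ~p, 2   [~->-rule on 12]
Accessibility: 0R0, 0R1, 1R1, 1R2, 2R2
Complete open branch: satisfiable in T, hence also in K (this T-model is also a K-model).
S4-tableau for the formula:
1. ~([](~q -> p) -> [][](~q -> p)) & (q & p), 0
2. ~([](~q -> p) -> [][](~q -> p)), 0   [&-rule on 1]
3. q & p, 0   [&-rule on 1]
4. [](~q -> p), 0   [~->-rule on 2]
5. ~[][](~q -> p), 0   [~->-rule on 2]
6. q, 0   [&-rule on 3]
7. p, 0   [&-rule on 3]
8. ~q -> p, 0   [[]-rule on 4 via 0R0]
9. ~[](~q -> p), 1   [~[]-rule on 5: fresh world 1, 0R1]
10. ~q -> p, 1   [[]-rule on 4 via 0R1]
11. p, 1   [->-rule on 10 (branches; this branch)]
12. ~(~q -> p), 2   [~[]-rule on 9: fresh world 2, 1R2]
13. ~q, 2   [~->-rule on 12]
14. ~p, 2   [~->-rule on 12]
15. ~q -> p, 2   [[]-rule on 4 via 0R2]
16. p, 2   [->-rule on 15 (branches; this branch)]
Accessibility: 0R0, 0R1, 0R2, 1R1, 1R2, 2R2
Branch closes: p and ~p both at 2.
Every branch closes (one shown): unsatisfiable in S4, hence also in S5 (every S5-frame is an S4-frame).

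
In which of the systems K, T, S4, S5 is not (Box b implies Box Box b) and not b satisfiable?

K

T-tableau for the formula:
1. not (Box b implies Box Box b) and not b, w0
2. not (Box b implies Box Box b), w0
3. not b, w0
4. Box b, w0
5. not Box Box b, w0
6. b, w0
Accessibility: w0Rw0
Branch closes: b and not b both at w0.
Every branch closes (one shown): unsatisfiable in T, hence also in S4, S5 (every S4/S5-frame is a T-frame).
K-tableau for the formula:
1. not (Box b implies Box Box b) and not b, w0
2. not (Box b implies Box Box b), w0
3. not b, w0
4. Box b, w0
5. not Box Box b, w0
6. not Box b, w1
7. b, w1
8. not b, w2
Accessibility: w0Rw1, w1Rw2
Complete open branch: satisfiable in K.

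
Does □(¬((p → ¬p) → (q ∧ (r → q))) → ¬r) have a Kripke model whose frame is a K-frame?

1. □(¬((p → ¬p) → (q ∧ (r → q))) → ¬r), w0

Satisfiable (open branch found)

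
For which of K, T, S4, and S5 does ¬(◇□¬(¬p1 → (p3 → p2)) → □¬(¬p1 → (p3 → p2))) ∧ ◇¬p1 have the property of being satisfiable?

S4-tableau for the formula:
1. ¬(◇□¬(¬p1 → (p3 → p2)) → □¬(¬p1 → (p3 → p2))) ∧ ◇¬p1, 0
2. ¬(◇□¬(¬p1 → (p3 → p2)) → □¬(¬p1 → (p3 → p2))), 0
3. ◇¬p1, 0
4. ◇□¬(¬p1 → (p3 → p2)), 0
5. ¬□¬(¬p1 → (p3 → p2)), 0
6. ¬p1, 1
7. □¬(¬p1 → (p3 → p2)), 2
8. ¬(¬p1 → (p3 → p2)), 2
9. ¬p1, 2
10. ¬(p3 → p2), 2
11. p3, 2
12. ¬p2, 2
13. ¬p1 → (p3 → p2), 3
14. p3 → p2, 3
15. p2, 3
Accessibility: 0R0, 0R1, 0R2, 0R3, 1R1, 2R2, 3R3
Complete open branch: satisfiable in S4, hence also in K, T (this S4-model is also a K-model and a T-model).
S5-tableau for the formula:
1. ¬(◇□¬(¬p1 → (p3 → p2)) → □¬(¬p1 → (p3 → p2))) ∧ ◇¬p1, 0
2. ¬(◇□¬(¬p1 → (p3 → p2)) → □¬(¬p1 → (p3 → p2))), 0
3. ◇¬p1, 0
4. ◇□¬(¬p1 → (p3 → p2)), 0
5. ¬□¬(¬p1 → (p3 → p2)), 0
6. ¬p1, 1
7. □¬(¬p1 → (p3 → p2)), 2
8. ¬(¬p1 → (p3 → p2)), 0
9. ¬p1, 0
10. ¬(p3 → p2), 0
11. p3, 0
12. ¬p2, 0
13. ¬(¬p1 → (p3 → p2)), 1
14. ¬(p3 → p2), 1
15. p3, 1
16. ¬p2, 1
17. ¬(¬p1 → (p3 → p2)), 2
18. ¬p1, 2
19. ¬(p3 → p2), 2
20. p3, 2
21. ¬p2, 2
22. ¬p1 → (p3 → p2), 3
23. ¬(¬p1 → (p3 → p2)), 3
24. ¬p1, 3
25. ¬(p3 → p2), 3
26. p3, 3
27. ¬p2, 3
28. p3 → p2, 3
29. p2, 3
Accessibility: 0R0, 0R1, 0R2, 0R3, 1R0, 1R1, 1R2, 1R3, 2R0, 2R1, 2R2, 2R3, 3R0, 3R1, 3R2, 3R3
Branch closes: p2 and ¬p2 both at 3.
Every branch closes (one shown): unsatisfiable in S5.

K, T, S4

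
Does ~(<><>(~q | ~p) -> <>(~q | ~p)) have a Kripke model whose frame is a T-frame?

1. ~(<><>(~q | ~p) -> <>(~q | ~p)), 0
2. <><>(~q | ~p), 0
3. ~<>(~q | ~p), 0
4. ~(~q | ~p), 0
5. q, 0
6. p, 0
7. <>(~q | ~p), 1
8. ~(~q | ~p), 1
9. q, 1
10. p, 1
11. ~q | ~p, 2
12. ~p, 2
Accessibility: 0R0, 0R1, 1R1, 1R2, 2R2

Satisfiable (open branch found)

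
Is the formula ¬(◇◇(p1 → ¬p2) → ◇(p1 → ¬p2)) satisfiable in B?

1. ¬(◇◇(p1 → ¬p2) → ◇(p1 → ¬p2)), u
2. ◇◇(p1 → ¬p2), u
3. ¬◇(p1 → ¬p2), u
4. ¬(p1 → ¬p2), u
5. p1, u
6. p2, u
7. ◇(p1 → ¬p2), v
8. ¬(p1 → ¬p2), v
9. p1, v
10. p2, v
11. p1 → ¬p2, w
12. ¬p2, w
Accessibility: uRu, uRv, vRu, vRv, vRw, wRv, wRw

Yes, satisfiable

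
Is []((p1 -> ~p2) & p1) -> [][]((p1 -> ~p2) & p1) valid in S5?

Valid in S5

Tableau for the negation ~([]((p1 -> ~p2) & p1) -> [][]((p1 -> ~p2) & p1)):
1. ~([]((p1 -> ~p2) & p1) -> [][]((p1 -> ~p2) & p1)), u
2. []((p1 -> ~p2) & p1), u   [~->-rule on 1]
3. ~[][]((p1 -> ~p2) & p1), u   [~->-rule on 1]
4. (p1 -> ~p2) & p1, u   [[]-rule on 2 via uRu]
5. p1 -> ~p2, u   [&-rule on 4]
6. p1, u   [&-rule on 4]
7. ~p2, u   [->-rule on 5 (branches; this branch)]
8. ~[]((p1 -> ~p2) & p1), v   [~[]-rule on 3: fresh world v, uRv]
9. (p1 -> ~p2) & p1, v   [[]-rule on 2 via uRv]
10. p1 -> ~p2, v   [&-rule on 9]
11. p1, v   [&-rule on 9]
12. ~p2, v   [->-rule on 10 (branches; this branch)]
13. ~((p1 -> ~p2) & p1), w   [~[]-rule on 8: fresh world w, vRw]
14. (p1 -> ~p2) & p1, w   [[]-rule on 2 via uRw]
15. p1 -> ~p2, w   [&-rule on 14]
16. p1, w   [&-rule on 14]
17. ~(p1 -> ~p2), w   [~&-rule on 13 (branches; this branch)]
18. p2, w   [~->-rule on 17]
19. ~p2, w   [->-rule on 15 (branches; this branch)]
Accessibility: uRu, uRv, uRw, vRu, vRv, vRw, wRu, wRv, wRw
Branch closes: p2 and ~p2 both at w.
Every branch of the negation's tableau closes; the branch above is one of them.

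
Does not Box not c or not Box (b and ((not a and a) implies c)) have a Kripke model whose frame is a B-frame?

1. not Box not c or not Box (b and ((not a and a) implies c)), u
2. not Box (b and ((not a and a) implies c)), u
3. not (b and ((not a and a) implies c)), v
4. not b, v
Accessibility: uRu, uRv, vRu, vRv

Satisfiable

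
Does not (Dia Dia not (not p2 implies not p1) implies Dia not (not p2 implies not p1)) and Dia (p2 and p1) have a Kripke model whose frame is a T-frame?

1. not (Dia Dia not (not p2 implies not p1) implies Dia not (not p2 implies not p1)) and Dia (p2 and p1), w0
2. not (Dia Dia not (not p2 implies not p1) implies Dia not (not p2 implies not p1)), w0
3. Dia (p2 and p1), w0
4. Dia Dia not (not p2 implies not p1), w0
5. not Dia not (not p2 implies not p1), w0
6. not p2 implies not p1, w0
7. not p1, w0
8. p2 and p1, w1
9. p2, w1
10. p1, w1
11. not p2 implies not p1, w1
12. Dia not (not p2 implies not p1), w2
13. not p2 implies not p1, w2
14. not p1, w2
15. not (not p2 implies not p1), w3
16. not p2, w3
17. p1, w3
Accessibility: w0Rw0, w0Rw1, w0Rw2, w1Rw1, w2Rw2, w2Rw3, w3Rw3

Satisfiable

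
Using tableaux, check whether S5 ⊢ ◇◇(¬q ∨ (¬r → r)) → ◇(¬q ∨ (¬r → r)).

Tableau for the negation ¬(◇◇(¬q ∨ (¬r → r)) → ◇(¬q ∨ (¬r → r))):
1. ¬(◇◇(¬q ∨ (¬r → r)) → ◇(¬q ∨ (¬r → r))), u
2. ◇◇(¬q ∨ (¬r → r)), u
3. ¬◇(¬q ∨ (¬r → r)), u
4. ¬(¬q ∨ (¬r → r)), u
5. q, u
6. ¬(¬r → r), u
7. ¬r, u
8. ◇(¬q ∨ (¬r → r)), v
9. ¬(¬q ∨ (¬r → r)), v
10. q, v
11. ¬(¬r → r), v
12. ¬r, v
13. ¬q ∨ (¬r → r), w
14. ¬(¬q ∨ (¬r → r)), w
15. q, w
16. ¬(¬r → r), w
17. ¬r, w
18. ¬r → r, w
19. r, w
Accessibility: uRu, uRv, uRw, vRu, vRv, vRw, wRu, wRv, wRw
Branch closes: r and ¬r both at w.
Every branch of the negation's tableau closes; the branch above is one of them.

Yes, valid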